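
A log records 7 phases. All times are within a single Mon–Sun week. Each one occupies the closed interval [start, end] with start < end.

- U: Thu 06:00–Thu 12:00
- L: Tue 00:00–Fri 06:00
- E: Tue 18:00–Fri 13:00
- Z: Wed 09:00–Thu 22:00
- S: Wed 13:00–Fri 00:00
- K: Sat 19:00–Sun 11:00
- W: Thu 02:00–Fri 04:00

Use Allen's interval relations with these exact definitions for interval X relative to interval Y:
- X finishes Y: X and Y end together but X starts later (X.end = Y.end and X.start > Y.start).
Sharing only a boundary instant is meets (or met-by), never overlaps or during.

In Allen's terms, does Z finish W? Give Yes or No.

Z = [Wed 09:00, Thu 22:00], W = [Thu 02:00, Fri 04:00].
Actual relation of Z to W: overlaps.
Asked whether 'finishes' holds → No.

No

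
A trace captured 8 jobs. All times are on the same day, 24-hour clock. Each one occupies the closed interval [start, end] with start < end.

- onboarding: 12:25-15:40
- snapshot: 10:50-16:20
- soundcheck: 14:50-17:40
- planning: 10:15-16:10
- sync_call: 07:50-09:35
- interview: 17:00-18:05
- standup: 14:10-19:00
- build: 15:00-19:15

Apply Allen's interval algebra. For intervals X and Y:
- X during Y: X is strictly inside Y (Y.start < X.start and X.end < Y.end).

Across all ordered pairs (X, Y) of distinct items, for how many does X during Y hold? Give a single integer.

5

Checking all 56 ordered pairs for relation 'during'; matching pairs in alphabetical order:
(interview, build): interview during build ✓
(interview, standup): interview during standup ✓
(onboarding, planning): onboarding during planning ✓
(onboarding, snapshot): onboarding during snapshot ✓
(soundcheck, standup): soundcheck during standup ✓
Count: 5.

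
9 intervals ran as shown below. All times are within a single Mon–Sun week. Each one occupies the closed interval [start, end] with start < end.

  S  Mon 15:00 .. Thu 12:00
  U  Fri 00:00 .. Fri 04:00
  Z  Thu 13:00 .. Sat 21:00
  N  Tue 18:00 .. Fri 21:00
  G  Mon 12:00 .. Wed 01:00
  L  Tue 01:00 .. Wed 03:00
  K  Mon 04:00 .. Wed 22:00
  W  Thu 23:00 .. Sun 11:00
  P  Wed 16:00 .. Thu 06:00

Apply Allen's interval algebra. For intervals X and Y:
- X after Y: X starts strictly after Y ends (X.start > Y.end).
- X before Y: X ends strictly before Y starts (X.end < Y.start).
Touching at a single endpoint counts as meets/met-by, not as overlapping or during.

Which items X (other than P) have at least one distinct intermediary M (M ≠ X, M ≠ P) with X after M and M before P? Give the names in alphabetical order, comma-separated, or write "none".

Target P = [Wed 16:00, Thu 06:00].
Intermediaries M with M before P: G, L.
Via G — items with X after G: U, W, Z.
Via L — items with X after L: U, W, Z.
Union: U, W, Z.

U, W, Z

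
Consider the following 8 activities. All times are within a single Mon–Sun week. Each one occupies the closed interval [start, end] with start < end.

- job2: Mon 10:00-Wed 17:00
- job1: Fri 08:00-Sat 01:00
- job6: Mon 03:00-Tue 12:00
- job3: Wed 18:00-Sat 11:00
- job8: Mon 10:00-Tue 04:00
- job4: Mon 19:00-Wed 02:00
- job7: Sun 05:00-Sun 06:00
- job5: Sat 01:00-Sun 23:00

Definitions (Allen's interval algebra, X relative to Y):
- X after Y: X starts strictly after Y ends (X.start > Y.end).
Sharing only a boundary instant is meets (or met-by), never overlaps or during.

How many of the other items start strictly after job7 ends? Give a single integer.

0

Target job7 = [Sun 05:00, Sun 06:00].
job1 [Fri 08:00, Sat 01:00] → before → no.
job2 [Mon 10:00, Wed 17:00] → before → no.
job3 [Wed 18:00, Sat 11:00] → before → no.
job4 [Mon 19:00, Wed 02:00] → before → no.
job5 [Sat 01:00, Sun 23:00] → contains → no.
job6 [Mon 03:00, Tue 12:00] → before → no.
job8 [Mon 10:00, Tue 04:00] → before → no.
Total: 0.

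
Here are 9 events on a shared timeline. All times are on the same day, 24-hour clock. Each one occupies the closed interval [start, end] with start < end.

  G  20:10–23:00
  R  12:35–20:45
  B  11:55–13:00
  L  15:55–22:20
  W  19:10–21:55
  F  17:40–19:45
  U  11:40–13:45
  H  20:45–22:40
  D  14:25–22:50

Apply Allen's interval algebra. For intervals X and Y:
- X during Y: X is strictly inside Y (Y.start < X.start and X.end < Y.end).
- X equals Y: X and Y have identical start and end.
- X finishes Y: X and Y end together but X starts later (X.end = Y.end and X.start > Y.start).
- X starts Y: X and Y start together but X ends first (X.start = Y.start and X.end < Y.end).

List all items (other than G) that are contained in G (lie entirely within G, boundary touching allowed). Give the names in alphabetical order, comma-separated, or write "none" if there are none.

H

Target G = [20:10, 23:00].
B [11:55, 13:00] → before → no.
D [14:25, 22:50] → overlaps → no.
F [17:40, 19:45] → before → no.
H [20:45, 22:40] → during → yes.
L [15:55, 22:20] → overlaps → no.
R [12:35, 20:45] → overlaps → no.
U [11:40, 13:45] → before → no.
W [19:10, 21:55] → overlaps → no.
Result: H.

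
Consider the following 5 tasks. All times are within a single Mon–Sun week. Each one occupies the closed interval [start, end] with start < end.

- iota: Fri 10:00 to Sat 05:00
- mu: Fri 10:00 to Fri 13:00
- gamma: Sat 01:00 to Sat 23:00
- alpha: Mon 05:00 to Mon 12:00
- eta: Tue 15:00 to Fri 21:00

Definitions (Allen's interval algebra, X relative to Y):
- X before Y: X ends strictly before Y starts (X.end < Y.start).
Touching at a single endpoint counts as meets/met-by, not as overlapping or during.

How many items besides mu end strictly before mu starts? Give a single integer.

Target mu = [Fri 10:00, Fri 13:00].
alpha [Mon 05:00, Mon 12:00] → before → counts.
eta [Tue 15:00, Fri 21:00] → contains → no.
gamma [Sat 01:00, Sat 23:00] → after → no.
iota [Fri 10:00, Sat 05:00] → started-by → no.
Total: 1.

1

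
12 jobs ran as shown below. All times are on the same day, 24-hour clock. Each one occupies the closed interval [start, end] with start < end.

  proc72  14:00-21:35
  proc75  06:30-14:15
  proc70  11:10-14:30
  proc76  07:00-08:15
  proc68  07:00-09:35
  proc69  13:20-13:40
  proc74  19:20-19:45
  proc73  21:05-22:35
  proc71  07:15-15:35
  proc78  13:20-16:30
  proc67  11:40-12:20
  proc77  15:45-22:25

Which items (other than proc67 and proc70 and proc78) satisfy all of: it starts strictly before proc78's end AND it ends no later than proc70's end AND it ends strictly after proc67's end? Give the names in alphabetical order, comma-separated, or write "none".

proc69, proc75

Conditions: its start is strictly before proc78's end (X.start < 16:30) AND its end is no later than proc70's end (X.end <= 14:30) AND its end is strictly after proc67's end (X.end > 12:20).
proc68: start 07:00 < 16:30? ✓; end 09:35 <= 14:30? ✓; end 09:35 > 12:20? ✗ → no.
proc69: start 13:20 < 16:30? ✓; end 13:40 <= 14:30? ✓; end 13:40 > 12:20? ✓ → yes.
proc71: start 07:15 < 16:30? ✓; end 15:35 <= 14:30? ✗; end 15:35 > 12:20? ✓ → no.
proc72: start 14:00 < 16:30? ✓; end 21:35 <= 14:30? ✗; end 21:35 > 12:20? ✓ → no.
proc73: start 21:05 < 16:30? ✗; end 22:35 <= 14:30? ✗; end 22:35 > 12:20? ✓ → no.
proc74: start 19:20 < 16:30? ✗; end 19:45 <= 14:30? ✗; end 19:45 > 12:20? ✓ → no.
proc75: start 06:30 < 16:30? ✓; end 14:15 <= 14:30? ✓; end 14:15 > 12:20? ✓ → yes.
proc76: start 07:00 < 16:30? ✓; end 08:15 <= 14:30? ✓; end 08:15 > 12:20? ✗ → no.
proc77: start 15:45 < 16:30? ✓; end 22:25 <= 14:30? ✗; end 22:25 > 12:20? ✓ → no.
Result: proc69, proc75.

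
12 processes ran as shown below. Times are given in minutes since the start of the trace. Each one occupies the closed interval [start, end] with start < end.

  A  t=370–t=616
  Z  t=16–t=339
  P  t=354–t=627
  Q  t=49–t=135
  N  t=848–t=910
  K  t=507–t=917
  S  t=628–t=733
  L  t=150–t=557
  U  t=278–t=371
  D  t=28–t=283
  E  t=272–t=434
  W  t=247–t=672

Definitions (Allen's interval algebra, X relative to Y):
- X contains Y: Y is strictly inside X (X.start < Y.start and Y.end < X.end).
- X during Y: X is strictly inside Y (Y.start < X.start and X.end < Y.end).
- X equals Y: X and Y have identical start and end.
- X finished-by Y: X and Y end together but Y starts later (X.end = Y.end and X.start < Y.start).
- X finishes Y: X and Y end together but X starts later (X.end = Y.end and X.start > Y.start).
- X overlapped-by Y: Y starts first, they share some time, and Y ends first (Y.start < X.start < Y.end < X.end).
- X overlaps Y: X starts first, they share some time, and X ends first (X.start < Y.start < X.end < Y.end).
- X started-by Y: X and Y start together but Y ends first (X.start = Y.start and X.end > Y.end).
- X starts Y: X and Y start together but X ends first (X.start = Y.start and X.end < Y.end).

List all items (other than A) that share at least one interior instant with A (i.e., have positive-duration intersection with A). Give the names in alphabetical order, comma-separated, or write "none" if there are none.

Target A = [t=370, t=616].
D [t=28, t=283] → before → no.
E [t=272, t=434] → overlaps → yes.
K [t=507, t=917] → overlapped-by → yes.
L [t=150, t=557] → overlaps → yes.
N [t=848, t=910] → after → no.
P [t=354, t=627] → contains → yes.
Q [t=49, t=135] → before → no.
S [t=628, t=733] → after → no.
U [t=278, t=371] → overlaps → yes.
W [t=247, t=672] → contains → yes.
Z [t=16, t=339] → before → no.
Result: E, K, L, P, U, W.

E, K, L, P, U, W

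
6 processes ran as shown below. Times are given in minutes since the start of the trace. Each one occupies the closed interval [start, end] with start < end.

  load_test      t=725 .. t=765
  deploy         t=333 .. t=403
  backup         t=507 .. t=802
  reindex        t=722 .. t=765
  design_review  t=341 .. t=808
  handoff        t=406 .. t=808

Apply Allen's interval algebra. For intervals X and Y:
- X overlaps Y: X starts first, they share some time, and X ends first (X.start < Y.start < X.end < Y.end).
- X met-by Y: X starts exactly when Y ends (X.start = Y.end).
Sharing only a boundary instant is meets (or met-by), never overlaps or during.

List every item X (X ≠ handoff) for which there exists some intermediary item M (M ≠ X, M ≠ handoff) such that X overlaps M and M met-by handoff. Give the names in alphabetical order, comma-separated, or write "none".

none

Target handoff = [t=406, t=808].
Intermediaries M with M met-by handoff: none.
Union: none.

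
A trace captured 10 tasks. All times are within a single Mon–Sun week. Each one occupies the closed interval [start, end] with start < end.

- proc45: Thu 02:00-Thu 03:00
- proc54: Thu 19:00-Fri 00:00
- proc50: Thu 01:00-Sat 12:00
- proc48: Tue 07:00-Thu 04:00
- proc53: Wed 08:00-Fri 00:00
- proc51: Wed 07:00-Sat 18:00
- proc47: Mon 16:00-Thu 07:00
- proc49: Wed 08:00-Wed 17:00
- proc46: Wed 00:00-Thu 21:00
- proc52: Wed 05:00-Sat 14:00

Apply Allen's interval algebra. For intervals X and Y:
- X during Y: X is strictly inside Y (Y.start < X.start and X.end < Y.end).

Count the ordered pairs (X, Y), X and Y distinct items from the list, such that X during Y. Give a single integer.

Checking all 90 ordered pairs for relation 'during'; matching pairs in alphabetical order:
(proc45, proc46): proc45 during proc46 ✓
(proc45, proc47): proc45 during proc47 ✓
(proc45, proc48): proc45 during proc48 ✓
(proc45, proc50): proc45 during proc50 ✓
(proc45, proc51): proc45 during proc51 ✓
(proc45, proc52): proc45 during proc52 ✓
(proc45, proc53): proc45 during proc53 ✓
(proc48, proc47): proc48 during proc47 ✓
(proc49, proc46): proc49 during proc46 ✓
(proc49, proc47): proc49 during proc47 ✓
(proc49, proc48): proc49 during proc48 ✓
(proc49, proc51): proc49 during proc51 ✓
(proc49, proc52): proc49 during proc52 ✓
(proc50, proc51): proc50 during proc51 ✓
(proc50, proc52): proc50 during proc52 ✓
(proc53, proc51): proc53 during proc51 ✓
(proc53, proc52): proc53 during proc52 ✓
(proc54, proc50): proc54 during proc50 ✓
(proc54, proc51): proc54 during proc51 ✓
(proc54, proc52): proc54 during proc52 ✓
Count: 20.

20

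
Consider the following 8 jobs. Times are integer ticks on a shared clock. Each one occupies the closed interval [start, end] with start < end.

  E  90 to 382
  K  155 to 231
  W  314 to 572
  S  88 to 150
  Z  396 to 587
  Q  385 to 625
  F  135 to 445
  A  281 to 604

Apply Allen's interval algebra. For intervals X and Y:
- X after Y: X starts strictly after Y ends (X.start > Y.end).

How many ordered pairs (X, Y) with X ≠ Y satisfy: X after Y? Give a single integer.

11

Checking all 56 ordered pairs for relation 'after'; matching pairs in alphabetical order:
(A, K): A after K ✓
(A, S): A after S ✓
(K, S): K after S ✓
(Q, E): Q after E ✓
(Q, K): Q after K ✓
(Q, S): Q after S ✓
(W, K): W after K ✓
(W, S): W after S ✓
(Z, E): Z after E ✓
(Z, K): Z after K ✓
(Z, S): Z after S ✓
Count: 11.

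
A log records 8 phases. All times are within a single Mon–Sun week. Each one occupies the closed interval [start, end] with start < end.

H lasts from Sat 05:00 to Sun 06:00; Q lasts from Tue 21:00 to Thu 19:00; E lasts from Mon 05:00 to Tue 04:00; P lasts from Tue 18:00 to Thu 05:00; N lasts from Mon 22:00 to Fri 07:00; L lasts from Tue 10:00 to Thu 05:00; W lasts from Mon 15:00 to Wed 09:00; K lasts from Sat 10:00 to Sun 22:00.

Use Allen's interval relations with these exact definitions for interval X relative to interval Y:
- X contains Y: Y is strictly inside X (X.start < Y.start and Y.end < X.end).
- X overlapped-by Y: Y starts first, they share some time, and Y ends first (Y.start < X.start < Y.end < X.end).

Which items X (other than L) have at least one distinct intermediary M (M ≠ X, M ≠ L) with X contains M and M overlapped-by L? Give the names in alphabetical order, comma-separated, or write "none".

N

Target L = [Tue 10:00, Thu 05:00].
Intermediaries M with M overlapped-by L: Q.
Via Q — items with X contains Q: N.
Union: N.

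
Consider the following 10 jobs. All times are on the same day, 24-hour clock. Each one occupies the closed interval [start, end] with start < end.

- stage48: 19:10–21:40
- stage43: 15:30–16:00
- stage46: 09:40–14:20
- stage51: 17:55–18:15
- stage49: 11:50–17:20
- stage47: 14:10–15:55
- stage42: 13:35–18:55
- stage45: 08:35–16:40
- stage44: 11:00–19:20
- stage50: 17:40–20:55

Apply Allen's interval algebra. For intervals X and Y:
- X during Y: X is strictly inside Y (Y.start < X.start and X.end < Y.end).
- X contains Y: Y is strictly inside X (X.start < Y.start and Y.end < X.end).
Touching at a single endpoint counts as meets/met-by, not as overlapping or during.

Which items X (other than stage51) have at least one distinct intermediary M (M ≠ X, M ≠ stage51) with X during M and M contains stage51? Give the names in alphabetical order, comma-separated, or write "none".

Target stage51 = [17:55, 18:15].
Intermediaries M with M contains stage51: stage42, stage44, stage50.
Via stage42 — items with X during stage42: stage43, stage47.
Via stage44 — items with X during stage44: stage42, stage43, stage47, stage49.
Via stage50 — items with X during stage50: none.
Union: stage42, stage43, stage47, stage49.

stage42, stage43, stage47, stage49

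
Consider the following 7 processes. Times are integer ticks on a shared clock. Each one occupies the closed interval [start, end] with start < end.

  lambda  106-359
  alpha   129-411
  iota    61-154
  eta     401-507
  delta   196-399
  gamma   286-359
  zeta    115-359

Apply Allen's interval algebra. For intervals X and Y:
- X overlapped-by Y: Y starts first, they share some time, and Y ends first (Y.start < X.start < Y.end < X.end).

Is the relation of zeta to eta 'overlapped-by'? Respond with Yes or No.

zeta = [115, 359], eta = [401, 507].
Actual relation of zeta to eta: before.
Asked whether 'overlapped-by' holds → No.

No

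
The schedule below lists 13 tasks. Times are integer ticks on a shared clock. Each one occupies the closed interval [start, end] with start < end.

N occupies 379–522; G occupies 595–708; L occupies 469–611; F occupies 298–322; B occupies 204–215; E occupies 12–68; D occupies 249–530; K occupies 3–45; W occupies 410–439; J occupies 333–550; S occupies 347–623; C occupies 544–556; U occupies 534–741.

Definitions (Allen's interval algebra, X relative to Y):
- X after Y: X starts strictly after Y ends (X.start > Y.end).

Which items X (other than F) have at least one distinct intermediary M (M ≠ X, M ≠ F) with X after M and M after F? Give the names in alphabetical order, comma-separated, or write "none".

Target F = [298, 322].
Intermediaries M with M after F: C, G, J, L, N, S, U, W.
Via C — items with X after C: G.
Via G — items with X after G: none.
Via J — items with X after J: G.
Via L — items with X after L: none.
Via N — items with X after N: C, G, U.
Via S — items with X after S: none.
Via U — items with X after U: none.
Via W — items with X after W: C, G, L, U.
Union: C, G, L, U.

C, G, L, U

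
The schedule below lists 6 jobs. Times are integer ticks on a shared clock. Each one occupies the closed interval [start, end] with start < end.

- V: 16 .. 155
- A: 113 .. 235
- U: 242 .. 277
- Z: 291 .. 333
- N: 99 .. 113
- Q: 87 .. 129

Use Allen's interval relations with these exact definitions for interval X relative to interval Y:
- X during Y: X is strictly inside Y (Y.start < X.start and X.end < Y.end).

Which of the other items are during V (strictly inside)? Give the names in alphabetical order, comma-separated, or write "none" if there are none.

N, Q

Target V = [16, 155].
A [113, 235] → overlapped-by → no.
N [99, 113] → during → yes.
Q [87, 129] → during → yes.
U [242, 277] → after → no.
Z [291, 333] → after → no.
Result: N, Q.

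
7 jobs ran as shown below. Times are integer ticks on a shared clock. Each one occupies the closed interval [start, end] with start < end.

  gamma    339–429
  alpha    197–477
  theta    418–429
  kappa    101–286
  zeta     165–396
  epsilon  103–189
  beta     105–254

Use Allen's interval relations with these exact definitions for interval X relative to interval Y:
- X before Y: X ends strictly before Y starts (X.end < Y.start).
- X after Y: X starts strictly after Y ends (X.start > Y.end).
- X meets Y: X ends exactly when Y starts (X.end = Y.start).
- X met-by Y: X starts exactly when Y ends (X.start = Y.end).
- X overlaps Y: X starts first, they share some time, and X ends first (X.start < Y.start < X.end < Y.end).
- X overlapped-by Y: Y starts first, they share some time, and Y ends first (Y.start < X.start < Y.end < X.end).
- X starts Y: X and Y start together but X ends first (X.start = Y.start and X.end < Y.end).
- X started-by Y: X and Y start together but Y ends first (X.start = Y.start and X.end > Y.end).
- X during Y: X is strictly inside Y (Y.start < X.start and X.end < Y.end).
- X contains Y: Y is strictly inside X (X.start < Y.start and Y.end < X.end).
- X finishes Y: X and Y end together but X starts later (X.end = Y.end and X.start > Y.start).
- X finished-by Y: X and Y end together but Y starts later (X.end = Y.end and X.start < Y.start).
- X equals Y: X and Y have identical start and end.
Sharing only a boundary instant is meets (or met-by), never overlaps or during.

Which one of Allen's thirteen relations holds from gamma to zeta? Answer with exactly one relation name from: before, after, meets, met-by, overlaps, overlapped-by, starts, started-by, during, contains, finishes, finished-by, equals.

overlapped-by

gamma = [339, 429]; zeta = [165, 396].
Compare endpoints: gamma.start > zeta.start, gamma.start < zeta.end, gamma.end > zeta.start, gamma.end > zeta.end.
That pattern is 'overlapped-by'.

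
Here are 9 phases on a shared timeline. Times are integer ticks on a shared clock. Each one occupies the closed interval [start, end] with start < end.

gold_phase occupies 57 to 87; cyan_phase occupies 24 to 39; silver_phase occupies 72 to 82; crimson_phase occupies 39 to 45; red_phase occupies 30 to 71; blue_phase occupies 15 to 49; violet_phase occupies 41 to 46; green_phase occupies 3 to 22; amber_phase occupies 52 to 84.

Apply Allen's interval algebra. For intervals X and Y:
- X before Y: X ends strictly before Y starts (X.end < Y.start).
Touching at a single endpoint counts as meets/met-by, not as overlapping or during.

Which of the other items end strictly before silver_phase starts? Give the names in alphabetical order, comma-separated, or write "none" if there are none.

blue_phase, crimson_phase, cyan_phase, green_phase, red_phase, violet_phase

Target silver_phase = [72, 82].
amber_phase [52, 84] → contains → no.
blue_phase [15, 49] → before → yes.
crimson_phase [39, 45] → before → yes.
cyan_phase [24, 39] → before → yes.
gold_phase [57, 87] → contains → no.
green_phase [3, 22] → before → yes.
red_phase [30, 71] → before → yes.
violet_phase [41, 46] → before → yes.
Result: blue_phase, crimson_phase, cyan_phase, green_phase, red_phase, violet_phase.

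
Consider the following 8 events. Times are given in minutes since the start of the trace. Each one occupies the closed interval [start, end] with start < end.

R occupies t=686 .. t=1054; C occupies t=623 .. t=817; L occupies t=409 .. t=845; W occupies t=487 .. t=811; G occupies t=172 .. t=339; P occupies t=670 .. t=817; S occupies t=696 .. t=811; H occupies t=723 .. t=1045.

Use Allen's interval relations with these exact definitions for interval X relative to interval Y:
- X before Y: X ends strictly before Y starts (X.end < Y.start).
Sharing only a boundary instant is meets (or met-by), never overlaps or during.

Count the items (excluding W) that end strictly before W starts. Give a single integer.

1

Target W = [t=487, t=811].
C [t=623, t=817] → overlapped-by → no.
G [t=172, t=339] → before → counts.
H [t=723, t=1045] → overlapped-by → no.
L [t=409, t=845] → contains → no.
P [t=670, t=817] → overlapped-by → no.
R [t=686, t=1054] → overlapped-by → no.
S [t=696, t=811] → finishes → no.
Total: 1.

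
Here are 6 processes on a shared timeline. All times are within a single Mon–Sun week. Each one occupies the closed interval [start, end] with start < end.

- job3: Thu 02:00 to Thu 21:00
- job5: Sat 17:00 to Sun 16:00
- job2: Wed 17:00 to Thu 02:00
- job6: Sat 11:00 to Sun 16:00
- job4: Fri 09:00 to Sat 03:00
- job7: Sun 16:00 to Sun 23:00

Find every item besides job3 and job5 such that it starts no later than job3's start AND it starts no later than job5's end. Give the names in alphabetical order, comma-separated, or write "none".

Conditions: its start is no later than job3's start (X.start <= Thu 02:00) AND its start is no later than job5's end (X.start <= Sun 16:00).
job2: start Wed 17:00 <= Thu 02:00? ✓; start Wed 17:00 <= Sun 16:00? ✓ → yes.
job4: start Fri 09:00 <= Thu 02:00? ✗; start Fri 09:00 <= Sun 16:00? ✓ → no.
job6: start Sat 11:00 <= Thu 02:00? ✗; start Sat 11:00 <= Sun 16:00? ✓ → no.
job7: start Sun 16:00 <= Thu 02:00? ✗; start Sun 16:00 <= Sun 16:00? ✓ → no.
Result: job2.

job2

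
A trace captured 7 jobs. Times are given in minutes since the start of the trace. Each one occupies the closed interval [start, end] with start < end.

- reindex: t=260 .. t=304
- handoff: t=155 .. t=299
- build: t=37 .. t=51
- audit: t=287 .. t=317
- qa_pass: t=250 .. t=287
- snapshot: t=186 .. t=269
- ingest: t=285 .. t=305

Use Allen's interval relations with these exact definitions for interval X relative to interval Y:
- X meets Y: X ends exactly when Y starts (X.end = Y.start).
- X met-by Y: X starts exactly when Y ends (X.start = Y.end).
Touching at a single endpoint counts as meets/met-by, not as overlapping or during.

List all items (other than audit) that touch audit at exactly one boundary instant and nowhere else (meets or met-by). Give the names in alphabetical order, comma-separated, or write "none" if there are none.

qa_pass

Target audit = [t=287, t=317].
build [t=37, t=51] → before → no.
handoff [t=155, t=299] → overlaps → no.
ingest [t=285, t=305] → overlaps → no.
qa_pass [t=250, t=287] → meets → yes.
reindex [t=260, t=304] → overlaps → no.
snapshot [t=186, t=269] → before → no.
Result: qa_pass.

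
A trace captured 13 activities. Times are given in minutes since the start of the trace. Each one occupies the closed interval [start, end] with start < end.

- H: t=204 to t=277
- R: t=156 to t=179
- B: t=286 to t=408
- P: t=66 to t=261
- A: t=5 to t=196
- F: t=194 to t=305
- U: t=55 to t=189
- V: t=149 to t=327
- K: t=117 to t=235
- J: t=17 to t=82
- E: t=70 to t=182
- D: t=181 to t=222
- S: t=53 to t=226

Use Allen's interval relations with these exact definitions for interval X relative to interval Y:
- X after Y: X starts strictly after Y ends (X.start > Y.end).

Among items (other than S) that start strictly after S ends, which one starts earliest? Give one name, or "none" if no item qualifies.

Target S = [t=53, t=226].
A [t=5, t=196] → overlaps → excluded.
B [t=286, t=408] → after → candidate.
D [t=181, t=222] → during → excluded.
E [t=70, t=182] → during → excluded.
F [t=194, t=305] → overlapped-by → excluded.
H [t=204, t=277] → overlapped-by → excluded.
J [t=17, t=82] → overlaps → excluded.
K [t=117, t=235] → overlapped-by → excluded.
P [t=66, t=261] → overlapped-by → excluded.
R [t=156, t=179] → during → excluded.
U [t=55, t=189] → during → excluded.
V [t=149, t=327] → overlapped-by → excluded.
Among candidates, earliest start is t=286 → B.

B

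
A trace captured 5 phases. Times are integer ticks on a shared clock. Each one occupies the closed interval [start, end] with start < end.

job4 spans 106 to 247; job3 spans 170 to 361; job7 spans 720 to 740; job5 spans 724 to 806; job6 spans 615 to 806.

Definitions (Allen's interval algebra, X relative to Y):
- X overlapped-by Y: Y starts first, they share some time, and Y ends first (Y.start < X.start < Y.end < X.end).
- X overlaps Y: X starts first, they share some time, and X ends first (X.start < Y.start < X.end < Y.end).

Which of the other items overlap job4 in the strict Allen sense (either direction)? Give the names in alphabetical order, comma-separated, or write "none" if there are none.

job3

Target job4 = [106, 247].
job3 [170, 361] → overlapped-by → yes.
job5 [724, 806] → after → no.
job6 [615, 806] → after → no.
job7 [720, 740] → after → no.
Result: job3.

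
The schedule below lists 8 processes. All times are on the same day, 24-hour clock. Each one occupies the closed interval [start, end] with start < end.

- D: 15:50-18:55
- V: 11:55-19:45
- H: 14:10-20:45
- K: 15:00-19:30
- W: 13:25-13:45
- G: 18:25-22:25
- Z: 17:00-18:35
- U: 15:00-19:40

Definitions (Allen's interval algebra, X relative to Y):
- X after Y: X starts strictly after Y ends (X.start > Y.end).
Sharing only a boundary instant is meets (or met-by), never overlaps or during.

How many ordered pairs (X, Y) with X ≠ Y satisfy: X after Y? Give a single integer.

6

Checking all 56 ordered pairs for relation 'after'; matching pairs in alphabetical order:
(D, W): D after W ✓
(G, W): G after W ✓
(H, W): H after W ✓
(K, W): K after W ✓
(U, W): U after W ✓
(Z, W): Z after W ✓
Count: 6.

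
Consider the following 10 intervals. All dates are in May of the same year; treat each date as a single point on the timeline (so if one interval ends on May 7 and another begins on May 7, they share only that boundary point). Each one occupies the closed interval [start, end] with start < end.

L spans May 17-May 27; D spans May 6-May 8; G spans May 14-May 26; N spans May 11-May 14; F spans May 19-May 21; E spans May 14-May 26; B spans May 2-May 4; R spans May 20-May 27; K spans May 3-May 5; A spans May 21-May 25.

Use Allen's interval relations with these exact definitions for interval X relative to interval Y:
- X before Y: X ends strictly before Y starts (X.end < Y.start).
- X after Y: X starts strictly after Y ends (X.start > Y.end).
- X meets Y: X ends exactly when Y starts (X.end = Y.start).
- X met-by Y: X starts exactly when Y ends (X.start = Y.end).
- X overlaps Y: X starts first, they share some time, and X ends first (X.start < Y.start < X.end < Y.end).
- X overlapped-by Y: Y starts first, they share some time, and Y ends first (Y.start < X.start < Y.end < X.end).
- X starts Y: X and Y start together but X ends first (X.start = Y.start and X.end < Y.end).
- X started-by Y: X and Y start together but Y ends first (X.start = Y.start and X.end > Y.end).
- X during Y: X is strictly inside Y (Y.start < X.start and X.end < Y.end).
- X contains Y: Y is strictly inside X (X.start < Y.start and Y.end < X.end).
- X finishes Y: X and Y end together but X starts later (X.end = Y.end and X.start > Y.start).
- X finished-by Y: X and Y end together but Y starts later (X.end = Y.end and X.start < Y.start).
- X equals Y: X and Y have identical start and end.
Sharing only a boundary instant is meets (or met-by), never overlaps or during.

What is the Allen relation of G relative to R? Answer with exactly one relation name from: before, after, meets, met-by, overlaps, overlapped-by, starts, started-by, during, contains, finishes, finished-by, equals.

overlaps

G = [May 14, May 26]; R = [May 20, May 27].
Compare endpoints: G.start < R.start, G.start < R.end, G.end > R.start, G.end < R.end.
That pattern is 'overlaps'.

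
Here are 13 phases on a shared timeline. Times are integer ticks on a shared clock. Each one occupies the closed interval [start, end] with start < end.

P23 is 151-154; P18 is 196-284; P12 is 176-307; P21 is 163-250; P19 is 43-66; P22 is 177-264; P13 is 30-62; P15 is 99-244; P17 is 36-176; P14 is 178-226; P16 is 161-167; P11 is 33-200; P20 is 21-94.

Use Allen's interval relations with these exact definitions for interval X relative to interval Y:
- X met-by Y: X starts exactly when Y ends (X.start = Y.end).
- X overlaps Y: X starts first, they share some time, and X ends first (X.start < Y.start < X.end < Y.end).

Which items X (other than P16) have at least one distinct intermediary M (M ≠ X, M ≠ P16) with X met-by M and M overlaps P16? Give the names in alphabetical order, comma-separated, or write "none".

Target P16 = [161, 167].
Intermediaries M with M overlaps P16: none.
Union: none.

none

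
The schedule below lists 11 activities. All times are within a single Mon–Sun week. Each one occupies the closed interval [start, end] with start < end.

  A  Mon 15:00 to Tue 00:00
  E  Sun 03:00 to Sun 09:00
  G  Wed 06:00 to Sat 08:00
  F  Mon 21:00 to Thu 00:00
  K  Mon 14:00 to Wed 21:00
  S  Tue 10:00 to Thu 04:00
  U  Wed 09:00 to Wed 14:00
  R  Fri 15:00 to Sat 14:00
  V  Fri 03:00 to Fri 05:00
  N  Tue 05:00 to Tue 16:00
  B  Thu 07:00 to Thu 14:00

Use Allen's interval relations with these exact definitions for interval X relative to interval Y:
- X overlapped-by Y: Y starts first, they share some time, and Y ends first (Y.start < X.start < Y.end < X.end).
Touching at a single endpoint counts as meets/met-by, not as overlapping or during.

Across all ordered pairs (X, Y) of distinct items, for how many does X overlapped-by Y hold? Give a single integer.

9

Checking all 110 ordered pairs for relation 'overlapped-by'; matching pairs in alphabetical order:
(F, A): F overlapped-by A ✓
(F, K): F overlapped-by K ✓
(G, F): G overlapped-by F ✓
(G, K): G overlapped-by K ✓
(G, S): G overlapped-by S ✓
(R, G): R overlapped-by G ✓
(S, F): S overlapped-by F ✓
(S, K): S overlapped-by K ✓
(S, N): S overlapped-by N ✓
Count: 9.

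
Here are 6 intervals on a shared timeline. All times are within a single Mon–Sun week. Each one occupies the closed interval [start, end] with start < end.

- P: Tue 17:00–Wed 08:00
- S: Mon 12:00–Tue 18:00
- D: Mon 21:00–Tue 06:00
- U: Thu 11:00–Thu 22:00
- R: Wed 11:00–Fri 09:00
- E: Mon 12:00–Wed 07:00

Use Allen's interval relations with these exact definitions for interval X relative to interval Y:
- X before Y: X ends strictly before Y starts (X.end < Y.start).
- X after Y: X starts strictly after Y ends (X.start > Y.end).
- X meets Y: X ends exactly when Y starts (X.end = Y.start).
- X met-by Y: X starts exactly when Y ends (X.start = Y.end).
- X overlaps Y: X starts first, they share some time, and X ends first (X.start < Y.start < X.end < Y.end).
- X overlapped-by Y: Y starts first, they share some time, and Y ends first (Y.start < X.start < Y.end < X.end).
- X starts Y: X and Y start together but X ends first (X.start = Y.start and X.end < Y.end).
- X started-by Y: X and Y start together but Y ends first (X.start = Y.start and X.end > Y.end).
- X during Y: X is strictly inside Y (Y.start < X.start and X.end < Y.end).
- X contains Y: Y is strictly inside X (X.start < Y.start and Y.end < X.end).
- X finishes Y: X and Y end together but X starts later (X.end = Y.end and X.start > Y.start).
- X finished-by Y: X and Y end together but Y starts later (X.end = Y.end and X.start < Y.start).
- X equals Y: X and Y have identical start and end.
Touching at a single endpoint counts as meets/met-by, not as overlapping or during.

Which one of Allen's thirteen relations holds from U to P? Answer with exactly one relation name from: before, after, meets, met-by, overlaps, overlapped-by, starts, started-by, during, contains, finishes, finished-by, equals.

U = [Thu 11:00, Thu 22:00]; P = [Tue 17:00, Wed 08:00].
Compare endpoints: U.start > P.start, U.start > P.end, U.end > P.start, U.end > P.end.
That pattern is 'after'.

after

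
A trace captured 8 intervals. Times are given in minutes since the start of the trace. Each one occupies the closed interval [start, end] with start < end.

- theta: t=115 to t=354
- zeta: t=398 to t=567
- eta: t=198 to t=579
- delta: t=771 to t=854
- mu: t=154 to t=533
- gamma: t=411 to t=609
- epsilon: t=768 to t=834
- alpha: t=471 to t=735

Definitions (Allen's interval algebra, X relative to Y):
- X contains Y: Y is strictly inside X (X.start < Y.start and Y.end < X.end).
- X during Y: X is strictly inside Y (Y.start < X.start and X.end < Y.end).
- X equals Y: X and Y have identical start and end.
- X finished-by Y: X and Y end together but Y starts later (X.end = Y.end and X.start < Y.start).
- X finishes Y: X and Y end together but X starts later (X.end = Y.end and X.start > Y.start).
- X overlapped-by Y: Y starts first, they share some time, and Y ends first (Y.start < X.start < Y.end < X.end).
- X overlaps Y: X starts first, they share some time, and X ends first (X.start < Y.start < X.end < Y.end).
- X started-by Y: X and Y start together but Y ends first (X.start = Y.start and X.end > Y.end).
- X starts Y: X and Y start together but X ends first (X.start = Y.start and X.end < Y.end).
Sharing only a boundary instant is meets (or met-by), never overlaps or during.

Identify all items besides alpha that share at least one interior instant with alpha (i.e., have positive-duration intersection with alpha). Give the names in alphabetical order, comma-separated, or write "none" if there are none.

Target alpha = [t=471, t=735].
delta [t=771, t=854] → after → no.
epsilon [t=768, t=834] → after → no.
eta [t=198, t=579] → overlaps → yes.
gamma [t=411, t=609] → overlaps → yes.
mu [t=154, t=533] → overlaps → yes.
theta [t=115, t=354] → before → no.
zeta [t=398, t=567] → overlaps → yes.
Result: eta, gamma, mu, zeta.

eta, gamma, mu, zeta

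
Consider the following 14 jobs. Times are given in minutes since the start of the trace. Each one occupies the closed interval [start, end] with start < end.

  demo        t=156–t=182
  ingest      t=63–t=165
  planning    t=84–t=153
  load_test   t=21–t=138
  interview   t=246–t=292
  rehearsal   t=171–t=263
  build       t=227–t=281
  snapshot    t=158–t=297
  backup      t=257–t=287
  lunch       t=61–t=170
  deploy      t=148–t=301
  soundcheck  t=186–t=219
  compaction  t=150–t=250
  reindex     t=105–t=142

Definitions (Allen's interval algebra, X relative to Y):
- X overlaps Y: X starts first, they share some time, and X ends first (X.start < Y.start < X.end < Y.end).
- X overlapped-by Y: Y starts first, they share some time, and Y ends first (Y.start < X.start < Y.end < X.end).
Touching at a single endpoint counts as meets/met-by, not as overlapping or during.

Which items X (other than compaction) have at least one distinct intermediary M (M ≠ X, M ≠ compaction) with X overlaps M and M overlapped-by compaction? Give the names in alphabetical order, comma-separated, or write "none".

build, demo, ingest, lunch, rehearsal

Target compaction = [t=150, t=250].
Intermediaries M with M overlapped-by compaction: build, interview, rehearsal, snapshot.
Via build — items with X overlaps build: rehearsal.
Via interview — items with X overlaps interview: build, rehearsal.
Via rehearsal — items with X overlaps rehearsal: demo.
Via snapshot — items with X overlaps snapshot: demo, ingest, lunch.
Union: build, demo, ingest, lunch, rehearsal.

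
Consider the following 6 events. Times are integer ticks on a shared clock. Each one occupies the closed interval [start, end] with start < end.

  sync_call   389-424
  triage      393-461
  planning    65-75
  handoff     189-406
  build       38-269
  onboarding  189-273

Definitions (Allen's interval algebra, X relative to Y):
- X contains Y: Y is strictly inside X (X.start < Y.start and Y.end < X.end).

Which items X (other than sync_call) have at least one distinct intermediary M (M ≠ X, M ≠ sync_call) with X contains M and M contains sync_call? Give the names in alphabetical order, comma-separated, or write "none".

none

Target sync_call = [389, 424].
Intermediaries M with M contains sync_call: none.
Union: none.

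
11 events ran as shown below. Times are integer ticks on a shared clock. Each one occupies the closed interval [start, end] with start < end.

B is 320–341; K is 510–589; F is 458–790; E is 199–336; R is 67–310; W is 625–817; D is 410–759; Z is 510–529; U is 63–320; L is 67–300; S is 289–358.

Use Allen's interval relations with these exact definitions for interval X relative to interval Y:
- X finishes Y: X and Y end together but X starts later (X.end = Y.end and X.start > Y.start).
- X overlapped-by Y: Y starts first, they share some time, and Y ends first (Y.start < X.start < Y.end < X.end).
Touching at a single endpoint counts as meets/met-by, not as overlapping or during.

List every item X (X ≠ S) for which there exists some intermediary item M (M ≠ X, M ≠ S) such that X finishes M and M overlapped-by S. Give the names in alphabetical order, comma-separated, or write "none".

Target S = [289, 358].
Intermediaries M with M overlapped-by S: none.
Union: none.

none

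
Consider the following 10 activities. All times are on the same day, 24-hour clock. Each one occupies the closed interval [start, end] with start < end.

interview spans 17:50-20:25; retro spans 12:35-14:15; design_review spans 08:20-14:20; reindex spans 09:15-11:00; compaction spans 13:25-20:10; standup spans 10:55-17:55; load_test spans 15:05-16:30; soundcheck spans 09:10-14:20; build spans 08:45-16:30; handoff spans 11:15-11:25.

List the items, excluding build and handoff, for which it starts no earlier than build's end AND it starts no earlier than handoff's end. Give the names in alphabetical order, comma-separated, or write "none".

Conditions: its start is no earlier than build's end (X.start >= 16:30) AND its start is no earlier than handoff's end (X.start >= 11:25).
compaction: start 13:25 >= 16:30? ✗; start 13:25 >= 11:25? ✓ → no.
design_review: start 08:20 >= 16:30? ✗; start 08:20 >= 11:25? ✗ → no.
interview: start 17:50 >= 16:30? ✓; start 17:50 >= 11:25? ✓ → yes.
load_test: start 15:05 >= 16:30? ✗; start 15:05 >= 11:25? ✓ → no.
reindex: start 09:15 >= 16:30? ✗; start 09:15 >= 11:25? ✗ → no.
retro: start 12:35 >= 16:30? ✗; start 12:35 >= 11:25? ✓ → no.
soundcheck: start 09:10 >= 16:30? ✗; start 09:10 >= 11:25? ✗ → no.
standup: start 10:55 >= 16:30? ✗; start 10:55 >= 11:25? ✗ → no.
Result: interview.

interview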